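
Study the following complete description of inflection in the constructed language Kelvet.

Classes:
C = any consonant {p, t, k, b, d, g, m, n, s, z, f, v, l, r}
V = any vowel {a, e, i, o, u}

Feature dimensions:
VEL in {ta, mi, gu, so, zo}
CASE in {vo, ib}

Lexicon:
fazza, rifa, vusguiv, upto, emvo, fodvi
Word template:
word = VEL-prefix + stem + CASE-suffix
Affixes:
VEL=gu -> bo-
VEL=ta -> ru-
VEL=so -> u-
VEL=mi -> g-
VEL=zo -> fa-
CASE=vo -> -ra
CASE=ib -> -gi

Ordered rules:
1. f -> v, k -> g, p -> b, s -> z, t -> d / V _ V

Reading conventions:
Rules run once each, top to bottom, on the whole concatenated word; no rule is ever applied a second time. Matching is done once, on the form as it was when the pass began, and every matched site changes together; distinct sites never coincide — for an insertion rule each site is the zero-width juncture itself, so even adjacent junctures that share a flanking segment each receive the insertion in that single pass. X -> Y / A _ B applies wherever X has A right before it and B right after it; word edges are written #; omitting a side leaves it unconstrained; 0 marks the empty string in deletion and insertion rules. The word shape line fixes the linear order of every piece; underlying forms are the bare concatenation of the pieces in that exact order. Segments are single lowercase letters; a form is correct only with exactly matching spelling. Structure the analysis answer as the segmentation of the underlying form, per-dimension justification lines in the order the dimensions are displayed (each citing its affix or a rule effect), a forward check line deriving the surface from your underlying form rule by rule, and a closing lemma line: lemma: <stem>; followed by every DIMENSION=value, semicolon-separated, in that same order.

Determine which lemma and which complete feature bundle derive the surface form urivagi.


underlying: u-rifa-gi
VEL=so - signalled by the affix u-
CASE=ib - signalled by the affix -gi
check: urifagi -> urivagi
lemma: rifa; VEL=so; CASE=ib


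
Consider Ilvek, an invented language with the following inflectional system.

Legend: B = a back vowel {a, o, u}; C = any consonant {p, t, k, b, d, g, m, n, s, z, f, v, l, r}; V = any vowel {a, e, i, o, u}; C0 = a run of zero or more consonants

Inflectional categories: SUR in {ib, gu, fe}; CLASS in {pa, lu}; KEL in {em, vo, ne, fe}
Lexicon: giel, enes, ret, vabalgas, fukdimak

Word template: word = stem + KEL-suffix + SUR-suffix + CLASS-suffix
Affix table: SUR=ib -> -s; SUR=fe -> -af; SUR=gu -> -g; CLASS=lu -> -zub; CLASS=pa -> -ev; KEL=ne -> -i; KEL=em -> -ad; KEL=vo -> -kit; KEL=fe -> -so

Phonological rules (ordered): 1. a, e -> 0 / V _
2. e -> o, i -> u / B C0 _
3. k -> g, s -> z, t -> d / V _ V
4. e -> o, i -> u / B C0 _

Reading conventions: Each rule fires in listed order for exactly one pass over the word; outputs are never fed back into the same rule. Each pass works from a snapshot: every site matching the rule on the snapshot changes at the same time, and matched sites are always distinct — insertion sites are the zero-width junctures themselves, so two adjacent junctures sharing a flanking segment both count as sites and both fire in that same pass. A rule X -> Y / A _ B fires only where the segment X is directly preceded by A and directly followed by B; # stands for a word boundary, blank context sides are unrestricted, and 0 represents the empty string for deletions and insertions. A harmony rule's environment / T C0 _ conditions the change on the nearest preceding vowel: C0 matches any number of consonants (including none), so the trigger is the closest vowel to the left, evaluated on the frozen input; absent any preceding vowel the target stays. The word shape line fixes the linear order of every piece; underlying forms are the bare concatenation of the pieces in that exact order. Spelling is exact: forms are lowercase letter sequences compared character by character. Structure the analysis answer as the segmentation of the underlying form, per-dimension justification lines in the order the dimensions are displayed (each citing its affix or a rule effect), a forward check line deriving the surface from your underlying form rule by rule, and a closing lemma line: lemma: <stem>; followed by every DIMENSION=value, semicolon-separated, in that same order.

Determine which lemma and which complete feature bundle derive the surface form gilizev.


underlying: giel-i-s-ev
SUR=ib - signalled by the affix -s
CLASS=pa - signalled by the affix -ev
KEL=ne - signalled by the affix -i
check: gielisev -> gilisev -> gilisev -> gilizev -> gilizev
lemma: giel; SUR=ib; CLASS=pa; KEL=ne


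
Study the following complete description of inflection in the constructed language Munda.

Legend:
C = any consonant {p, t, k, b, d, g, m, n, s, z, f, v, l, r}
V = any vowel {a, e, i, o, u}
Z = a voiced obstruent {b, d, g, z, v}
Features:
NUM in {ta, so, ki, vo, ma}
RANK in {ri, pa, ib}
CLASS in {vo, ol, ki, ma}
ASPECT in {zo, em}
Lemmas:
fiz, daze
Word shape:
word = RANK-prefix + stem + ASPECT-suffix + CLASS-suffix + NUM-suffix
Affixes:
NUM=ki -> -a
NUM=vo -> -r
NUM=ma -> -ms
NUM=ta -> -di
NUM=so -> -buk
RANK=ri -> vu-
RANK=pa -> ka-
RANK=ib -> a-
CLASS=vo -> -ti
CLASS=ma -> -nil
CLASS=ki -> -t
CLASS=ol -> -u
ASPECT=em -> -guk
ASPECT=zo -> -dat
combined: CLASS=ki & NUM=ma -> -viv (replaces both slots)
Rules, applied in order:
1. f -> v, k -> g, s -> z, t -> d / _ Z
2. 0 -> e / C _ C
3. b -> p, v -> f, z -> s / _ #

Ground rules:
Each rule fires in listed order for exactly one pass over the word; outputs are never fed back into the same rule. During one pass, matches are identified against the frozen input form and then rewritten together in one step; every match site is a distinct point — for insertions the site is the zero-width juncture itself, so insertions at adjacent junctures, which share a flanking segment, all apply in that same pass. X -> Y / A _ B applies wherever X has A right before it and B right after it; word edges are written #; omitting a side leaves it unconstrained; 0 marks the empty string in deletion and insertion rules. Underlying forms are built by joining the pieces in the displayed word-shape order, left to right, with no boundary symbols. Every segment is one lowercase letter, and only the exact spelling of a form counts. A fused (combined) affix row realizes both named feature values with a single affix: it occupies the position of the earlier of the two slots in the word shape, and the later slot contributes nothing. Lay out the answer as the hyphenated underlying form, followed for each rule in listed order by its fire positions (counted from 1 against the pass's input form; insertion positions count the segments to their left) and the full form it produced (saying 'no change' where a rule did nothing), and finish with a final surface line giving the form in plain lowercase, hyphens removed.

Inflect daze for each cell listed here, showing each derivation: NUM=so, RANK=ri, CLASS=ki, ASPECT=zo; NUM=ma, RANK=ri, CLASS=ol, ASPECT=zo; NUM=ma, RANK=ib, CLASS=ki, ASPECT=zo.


cell NUM=so, RANK=ri, CLASS=ki, ASPECT=zo:
underlying: vu-daze-dat-t-buk
1. f -> v, k -> g, s -> z, t -> d / _ Z: fires at position(s) 10: vudazedatdbuk
2. 0 -> e / C _ C: inserts after position(s) 9, 10: vudazedatedebuk
3. b -> p, v -> f, z -> s / _ #: no change
surface: vudazedatedebuk

cell NUM=ma, RANK=ri, CLASS=ol, ASPECT=zo:
underlying: vu-daze-dat-u-ms
1. f -> v, k -> g, s -> z, t -> d / _ Z: no change
2. 0 -> e / C _ C: inserts after position(s) 11: vudazedatumes
3. b -> p, v -> f, z -> s / _ #: no change
surface: vudazedatumes

cell NUM=ma, RANK=ib, CLASS=ki, ASPECT=zo:
underlying: a-daze-dat-viv
1. f -> v, k -> g, s -> z, t -> d / _ Z: fires at position(s) 8: adazedadviv
2. 0 -> e / C _ C: inserts after position(s) 8: adazedadeviv
3. b -> p, v -> f, z -> s / _ #: fires at position(s) 12: adazedadevif
surface: adazedadevif


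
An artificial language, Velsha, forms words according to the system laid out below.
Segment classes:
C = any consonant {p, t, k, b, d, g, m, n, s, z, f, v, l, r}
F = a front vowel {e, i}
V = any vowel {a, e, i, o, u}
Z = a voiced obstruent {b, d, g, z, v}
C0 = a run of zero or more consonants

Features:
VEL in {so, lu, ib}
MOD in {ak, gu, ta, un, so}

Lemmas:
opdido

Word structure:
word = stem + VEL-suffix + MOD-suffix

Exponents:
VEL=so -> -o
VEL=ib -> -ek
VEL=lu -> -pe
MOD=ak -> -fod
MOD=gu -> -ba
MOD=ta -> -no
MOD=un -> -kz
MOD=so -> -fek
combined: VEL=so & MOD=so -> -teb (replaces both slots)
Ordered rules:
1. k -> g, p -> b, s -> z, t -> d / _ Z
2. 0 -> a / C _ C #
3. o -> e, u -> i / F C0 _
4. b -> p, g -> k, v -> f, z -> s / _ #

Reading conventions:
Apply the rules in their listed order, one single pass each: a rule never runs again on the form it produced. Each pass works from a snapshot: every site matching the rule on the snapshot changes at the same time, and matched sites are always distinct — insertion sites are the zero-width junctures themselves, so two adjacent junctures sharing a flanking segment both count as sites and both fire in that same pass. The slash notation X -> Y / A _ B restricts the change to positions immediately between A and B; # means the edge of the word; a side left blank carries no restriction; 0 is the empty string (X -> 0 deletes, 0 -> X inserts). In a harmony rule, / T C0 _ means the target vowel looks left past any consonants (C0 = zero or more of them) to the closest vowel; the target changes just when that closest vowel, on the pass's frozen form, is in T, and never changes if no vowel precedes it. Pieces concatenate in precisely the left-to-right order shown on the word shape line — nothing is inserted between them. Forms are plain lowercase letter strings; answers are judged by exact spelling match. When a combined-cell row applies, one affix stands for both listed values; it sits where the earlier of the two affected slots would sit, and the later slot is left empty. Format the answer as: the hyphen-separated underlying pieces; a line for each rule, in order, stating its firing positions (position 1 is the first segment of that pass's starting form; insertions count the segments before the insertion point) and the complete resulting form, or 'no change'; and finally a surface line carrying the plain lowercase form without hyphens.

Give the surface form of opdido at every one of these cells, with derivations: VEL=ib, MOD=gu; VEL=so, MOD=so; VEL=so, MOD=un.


cell VEL=ib, MOD=gu:
underlying: opdido-ek-ba
1. k -> g, p -> b, s -> z, t -> d / _ Z: fires at position(s) 2, 8: obdidoegba
2. 0 -> a / C _ C #: no change
3. o -> e, u -> i / F C0 _: fires at position(s) 6: obdideegba
4. b -> p, g -> k, v -> f, z -> s / _ #: no change
surface: obdideegba

cell VEL=so, MOD=so:
underlying: opdido-teb
1. k -> g, p -> b, s -> z, t -> d / _ Z: fires at position(s) 2: obdidoteb
2. 0 -> a / C _ C #: no change
3. o -> e, u -> i / F C0 _: fires at position(s) 6: obdideteb
4. b -> p, g -> k, v -> f, z -> s / _ #: fires at position(s) 9: obdidetep
surface: obdidetep

cell VEL=so, MOD=un:
underlying: opdido-o-kz
1. k -> g, p -> b, s -> z, t -> d / _ Z: fires at position(s) 2, 8: obdidoogz
2. 0 -> a / C _ C #: inserts after position(s) 8: obdidoogaz
3. o -> e, u -> i / F C0 _: fires at position(s) 6: obdideogaz
4. b -> p, g -> k, v -> f, z -> s / _ #: fires at position(s) 10: obdideogas
surface: obdideogas


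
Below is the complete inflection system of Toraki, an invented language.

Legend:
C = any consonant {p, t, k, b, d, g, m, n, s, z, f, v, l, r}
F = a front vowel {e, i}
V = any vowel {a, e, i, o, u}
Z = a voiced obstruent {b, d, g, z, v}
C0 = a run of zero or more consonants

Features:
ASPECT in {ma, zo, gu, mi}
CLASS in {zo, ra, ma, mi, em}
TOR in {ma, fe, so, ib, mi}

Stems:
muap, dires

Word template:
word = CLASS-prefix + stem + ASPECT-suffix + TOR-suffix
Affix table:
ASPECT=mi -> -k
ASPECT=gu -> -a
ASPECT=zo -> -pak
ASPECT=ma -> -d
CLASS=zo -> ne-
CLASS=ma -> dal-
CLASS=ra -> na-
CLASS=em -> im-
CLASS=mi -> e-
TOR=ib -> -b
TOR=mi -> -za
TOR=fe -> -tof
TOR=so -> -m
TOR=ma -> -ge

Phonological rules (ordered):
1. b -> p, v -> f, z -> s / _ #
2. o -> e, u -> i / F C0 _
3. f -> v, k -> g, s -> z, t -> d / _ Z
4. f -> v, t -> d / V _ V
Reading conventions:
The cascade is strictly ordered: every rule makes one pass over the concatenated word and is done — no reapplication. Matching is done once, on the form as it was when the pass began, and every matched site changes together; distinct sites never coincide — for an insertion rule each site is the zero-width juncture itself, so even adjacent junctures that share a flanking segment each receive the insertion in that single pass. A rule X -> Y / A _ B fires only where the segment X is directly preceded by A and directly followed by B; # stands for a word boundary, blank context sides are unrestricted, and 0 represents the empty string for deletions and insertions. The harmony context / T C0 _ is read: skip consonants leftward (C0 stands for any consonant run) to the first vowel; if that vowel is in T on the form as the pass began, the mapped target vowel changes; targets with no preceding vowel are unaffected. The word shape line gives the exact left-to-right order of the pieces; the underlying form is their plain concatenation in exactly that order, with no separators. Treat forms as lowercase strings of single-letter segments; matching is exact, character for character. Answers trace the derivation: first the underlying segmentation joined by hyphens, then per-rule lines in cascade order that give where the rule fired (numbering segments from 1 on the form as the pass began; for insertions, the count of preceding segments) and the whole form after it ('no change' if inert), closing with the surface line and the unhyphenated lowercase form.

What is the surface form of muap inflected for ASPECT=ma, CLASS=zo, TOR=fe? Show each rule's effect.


underlying: ne-muap-d-tof
1. b -> p, v -> f, z -> s / _ #: no change
2. o -> e, u -> i / F C0 _: fires at position(s) 4: nemiapdtof
3. f -> v, k -> g, s -> z, t -> d / _ Z: no change
4. f -> v, t -> d / V _ V: no change
surface: nemiapdtof


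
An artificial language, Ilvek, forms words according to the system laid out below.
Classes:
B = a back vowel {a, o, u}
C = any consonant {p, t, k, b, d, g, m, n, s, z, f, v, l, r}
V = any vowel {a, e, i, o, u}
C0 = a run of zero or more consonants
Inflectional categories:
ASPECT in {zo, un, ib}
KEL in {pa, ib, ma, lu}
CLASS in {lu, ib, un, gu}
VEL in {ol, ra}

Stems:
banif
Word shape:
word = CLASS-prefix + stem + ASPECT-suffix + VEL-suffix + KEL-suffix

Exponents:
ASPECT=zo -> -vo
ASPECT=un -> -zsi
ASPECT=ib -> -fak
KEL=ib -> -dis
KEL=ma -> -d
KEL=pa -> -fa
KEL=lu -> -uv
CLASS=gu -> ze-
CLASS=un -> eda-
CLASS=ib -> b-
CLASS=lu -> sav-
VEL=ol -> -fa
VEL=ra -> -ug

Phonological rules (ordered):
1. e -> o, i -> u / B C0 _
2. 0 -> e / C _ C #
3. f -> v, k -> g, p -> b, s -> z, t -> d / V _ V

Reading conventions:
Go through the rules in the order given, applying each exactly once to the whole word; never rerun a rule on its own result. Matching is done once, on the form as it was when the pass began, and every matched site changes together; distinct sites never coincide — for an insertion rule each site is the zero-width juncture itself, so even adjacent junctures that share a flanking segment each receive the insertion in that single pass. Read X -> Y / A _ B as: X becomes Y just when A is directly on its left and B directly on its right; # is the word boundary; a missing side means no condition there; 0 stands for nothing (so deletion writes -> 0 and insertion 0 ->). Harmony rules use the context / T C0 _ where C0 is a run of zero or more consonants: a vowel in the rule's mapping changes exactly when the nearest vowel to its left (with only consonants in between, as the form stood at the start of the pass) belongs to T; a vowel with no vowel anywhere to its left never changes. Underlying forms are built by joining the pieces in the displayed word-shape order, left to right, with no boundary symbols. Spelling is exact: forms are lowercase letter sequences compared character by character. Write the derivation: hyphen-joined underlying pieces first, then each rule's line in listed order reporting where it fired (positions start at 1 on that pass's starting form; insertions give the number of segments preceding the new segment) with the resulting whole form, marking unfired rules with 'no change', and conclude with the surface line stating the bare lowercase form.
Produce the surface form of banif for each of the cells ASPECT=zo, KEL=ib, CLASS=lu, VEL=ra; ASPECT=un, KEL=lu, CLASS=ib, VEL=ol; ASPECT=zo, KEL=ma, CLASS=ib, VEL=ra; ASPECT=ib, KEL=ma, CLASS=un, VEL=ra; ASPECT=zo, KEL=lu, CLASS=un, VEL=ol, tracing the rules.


cell ASPECT=zo, KEL=ib, CLASS=lu, VEL=ra:
underlying: sav-banif-vo-ug-dis
1. e -> o, i -> u / B C0 _: fires at position(s) 7, 14: savbanufvougdus
2. 0 -> e / C _ C #: no change
3. f -> v, k -> g, p -> b, s -> z, t -> d / V _ V: no change
surface: savbanufvougdus

cell ASPECT=un, KEL=lu, CLASS=ib, VEL=ol:
underlying: b-banif-zsi-fa-uv
1. e -> o, i -> u / B C0 _: fires at position(s) 5: bbanufzsifauv
2. 0 -> e / C _ C #: no change
3. f -> v, k -> g, p -> b, s -> z, t -> d / V _ V: fires at position(s) 10: bbanufzsivauv
surface: bbanufzsivauv

cell ASPECT=zo, KEL=ma, CLASS=ib, VEL=ra:
underlying: b-banif-vo-ug-d
1. e -> o, i -> u / B C0 _: fires at position(s) 5: bbanufvougd
2. 0 -> e / C _ C #: inserts after position(s) 10: bbanufvouged
3. f -> v, k -> g, p -> b, s -> z, t -> d / V _ V: no change
surface: bbanufvouged

cell ASPECT=ib, KEL=ma, CLASS=un, VEL=ra:
underlying: eda-banif-fak-ug-d
1. e -> o, i -> u / B C0 _: fires at position(s) 7: edabanuffakugd
2. 0 -> e / C _ C #: inserts after position(s) 13: edabanuffakuged
3. f -> v, k -> g, p -> b, s -> z, t -> d / V _ V: fires at position(s) 11: edabanuffaguged
surface: edabanuffaguged

cell ASPECT=zo, KEL=lu, CLASS=un, VEL=ol:
underlying: eda-banif-vo-fa-uv
1. e -> o, i -> u / B C0 _: fires at position(s) 7: edabanufvofauv
2. 0 -> e / C _ C #: no change
3. f -> v, k -> g, p -> b, s -> z, t -> d / V _ V: fires at position(s) 11: edabanufvovauv
surface: edabanufvovauv


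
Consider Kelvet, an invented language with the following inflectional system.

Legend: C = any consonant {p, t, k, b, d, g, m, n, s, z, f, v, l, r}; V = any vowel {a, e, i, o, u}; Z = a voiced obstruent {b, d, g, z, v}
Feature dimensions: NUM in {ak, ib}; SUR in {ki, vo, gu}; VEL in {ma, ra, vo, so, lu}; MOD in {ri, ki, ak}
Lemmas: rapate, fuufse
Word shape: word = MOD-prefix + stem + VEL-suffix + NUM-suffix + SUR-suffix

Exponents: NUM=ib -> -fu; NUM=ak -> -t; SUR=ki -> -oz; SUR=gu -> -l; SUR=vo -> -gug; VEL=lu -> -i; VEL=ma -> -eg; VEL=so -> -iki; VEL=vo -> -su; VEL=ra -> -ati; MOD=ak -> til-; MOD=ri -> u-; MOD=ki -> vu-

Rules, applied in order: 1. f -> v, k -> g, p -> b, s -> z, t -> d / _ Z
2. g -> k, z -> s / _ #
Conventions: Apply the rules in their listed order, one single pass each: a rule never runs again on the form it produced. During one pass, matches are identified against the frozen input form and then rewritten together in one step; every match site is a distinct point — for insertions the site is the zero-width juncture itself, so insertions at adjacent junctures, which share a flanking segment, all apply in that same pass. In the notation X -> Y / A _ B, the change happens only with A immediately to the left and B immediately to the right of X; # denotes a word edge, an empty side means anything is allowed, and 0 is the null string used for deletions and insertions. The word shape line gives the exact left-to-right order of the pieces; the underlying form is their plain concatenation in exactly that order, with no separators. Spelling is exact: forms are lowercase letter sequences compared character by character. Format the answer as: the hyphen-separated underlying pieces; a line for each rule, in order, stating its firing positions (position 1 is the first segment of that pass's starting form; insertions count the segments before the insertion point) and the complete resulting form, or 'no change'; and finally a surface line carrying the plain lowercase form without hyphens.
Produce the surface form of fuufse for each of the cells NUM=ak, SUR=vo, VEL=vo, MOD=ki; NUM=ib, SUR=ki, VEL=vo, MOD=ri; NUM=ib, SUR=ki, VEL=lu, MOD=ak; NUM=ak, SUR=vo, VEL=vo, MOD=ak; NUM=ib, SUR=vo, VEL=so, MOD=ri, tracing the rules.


cell NUM=ak, SUR=vo, VEL=vo, MOD=ki:
underlying: vu-fuufse-su-t-gug
1. f -> v, k -> g, p -> b, s -> z, t -> d / _ Z: fires at position(s) 11: vufuufsesudgug
2. g -> k, z -> s / _ #: fires at position(s) 14: vufuufsesudguk
surface: vufuufsesudguk

cell NUM=ib, SUR=ki, VEL=vo, MOD=ri:
underlying: u-fuufse-su-fu-oz
1. f -> v, k -> g, p -> b, s -> z, t -> d / _ Z: no change
2. g -> k, z -> s / _ #: fires at position(s) 13: ufuufsesufuos
surface: ufuufsesufuos

cell NUM=ib, SUR=ki, VEL=lu, MOD=ak:
underlying: til-fuufse-i-fu-oz
1. f -> v, k -> g, p -> b, s -> z, t -> d / _ Z: no change
2. g -> k, z -> s / _ #: fires at position(s) 14: tilfuufseifuos
surface: tilfuufseifuos

cell NUM=ak, SUR=vo, VEL=vo, MOD=ak:
underlying: til-fuufse-su-t-gug
1. f -> v, k -> g, p -> b, s -> z, t -> d / _ Z: fires at position(s) 12: tilfuufsesudgug
2. g -> k, z -> s / _ #: fires at position(s) 15: tilfuufsesudguk
surface: tilfuufsesudguk

cell NUM=ib, SUR=vo, VEL=so, MOD=ri:
underlying: u-fuufse-iki-fu-gug
1. f -> v, k -> g, p -> b, s -> z, t -> d / _ Z: no change
2. g -> k, z -> s / _ #: fires at position(s) 15: ufuufseikifuguk
surface: ufuufseikifuguk


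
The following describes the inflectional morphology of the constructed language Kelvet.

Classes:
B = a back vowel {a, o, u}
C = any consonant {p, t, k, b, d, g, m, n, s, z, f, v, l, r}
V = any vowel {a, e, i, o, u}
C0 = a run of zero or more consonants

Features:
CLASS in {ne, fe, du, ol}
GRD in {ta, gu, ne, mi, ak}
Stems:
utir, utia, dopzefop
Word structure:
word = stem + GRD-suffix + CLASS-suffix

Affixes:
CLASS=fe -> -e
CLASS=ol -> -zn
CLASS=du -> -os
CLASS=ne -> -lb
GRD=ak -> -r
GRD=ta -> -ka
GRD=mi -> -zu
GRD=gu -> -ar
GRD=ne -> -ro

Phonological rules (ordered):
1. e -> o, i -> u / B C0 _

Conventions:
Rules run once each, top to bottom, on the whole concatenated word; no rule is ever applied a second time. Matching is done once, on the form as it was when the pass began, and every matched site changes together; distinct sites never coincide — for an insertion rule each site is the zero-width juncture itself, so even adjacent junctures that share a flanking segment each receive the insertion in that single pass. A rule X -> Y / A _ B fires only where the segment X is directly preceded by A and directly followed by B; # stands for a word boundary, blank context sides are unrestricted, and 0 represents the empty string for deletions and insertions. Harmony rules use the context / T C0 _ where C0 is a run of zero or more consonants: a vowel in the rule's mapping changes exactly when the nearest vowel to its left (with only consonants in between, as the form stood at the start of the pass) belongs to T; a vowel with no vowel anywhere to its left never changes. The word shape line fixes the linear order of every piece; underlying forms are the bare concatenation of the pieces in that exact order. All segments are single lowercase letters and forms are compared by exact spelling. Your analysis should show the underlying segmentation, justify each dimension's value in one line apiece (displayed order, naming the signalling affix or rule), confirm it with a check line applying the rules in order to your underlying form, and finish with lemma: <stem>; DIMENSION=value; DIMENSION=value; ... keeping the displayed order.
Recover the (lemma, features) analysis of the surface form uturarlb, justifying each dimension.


underlying: utir-ar-lb
CLASS=ne - signalled by the affix -lb
GRD=gu - signalled by the affix -ar
check: utirarlb -> uturarlb
lemma: utir; CLASS=ne; GRD=gu


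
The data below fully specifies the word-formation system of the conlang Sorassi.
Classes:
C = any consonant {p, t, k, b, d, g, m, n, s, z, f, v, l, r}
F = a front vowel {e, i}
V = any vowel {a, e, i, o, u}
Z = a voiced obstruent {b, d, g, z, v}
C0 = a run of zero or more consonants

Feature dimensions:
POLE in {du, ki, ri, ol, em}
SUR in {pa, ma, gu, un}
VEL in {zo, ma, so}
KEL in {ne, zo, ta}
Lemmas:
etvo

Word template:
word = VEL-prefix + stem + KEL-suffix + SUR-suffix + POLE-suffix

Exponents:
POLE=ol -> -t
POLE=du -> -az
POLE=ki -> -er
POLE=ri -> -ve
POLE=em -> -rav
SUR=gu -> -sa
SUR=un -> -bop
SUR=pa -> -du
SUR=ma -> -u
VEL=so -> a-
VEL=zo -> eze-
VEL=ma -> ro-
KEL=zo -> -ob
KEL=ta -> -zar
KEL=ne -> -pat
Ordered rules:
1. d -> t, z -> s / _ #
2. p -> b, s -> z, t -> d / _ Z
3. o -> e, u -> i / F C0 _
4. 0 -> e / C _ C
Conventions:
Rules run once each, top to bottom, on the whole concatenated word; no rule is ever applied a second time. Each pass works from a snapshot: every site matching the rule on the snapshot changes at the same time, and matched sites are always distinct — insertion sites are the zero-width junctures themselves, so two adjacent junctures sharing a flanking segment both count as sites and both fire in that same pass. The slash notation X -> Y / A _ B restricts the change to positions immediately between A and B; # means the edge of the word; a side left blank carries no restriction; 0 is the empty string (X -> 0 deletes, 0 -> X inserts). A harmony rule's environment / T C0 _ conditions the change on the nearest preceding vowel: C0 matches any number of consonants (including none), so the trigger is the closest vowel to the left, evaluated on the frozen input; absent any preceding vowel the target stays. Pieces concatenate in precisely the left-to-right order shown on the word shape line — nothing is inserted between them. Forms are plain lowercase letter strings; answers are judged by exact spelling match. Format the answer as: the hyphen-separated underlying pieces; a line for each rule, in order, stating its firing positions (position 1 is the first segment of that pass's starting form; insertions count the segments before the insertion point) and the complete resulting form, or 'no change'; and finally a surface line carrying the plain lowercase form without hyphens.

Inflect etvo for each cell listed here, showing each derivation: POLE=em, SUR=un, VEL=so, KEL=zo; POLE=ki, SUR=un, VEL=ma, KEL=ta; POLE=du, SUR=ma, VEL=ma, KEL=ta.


cell POLE=em, SUR=un, VEL=so, KEL=zo:
underlying: a-etvo-ob-bop-rav
1. d -> t, z -> s / _ #: no change
2. p -> b, s -> z, t -> d / _ Z: fires at position(s) 3: aedvoobboprav
3. o -> e, u -> i / F C0 _: fires at position(s) 5: aedveobboprav
4. 0 -> e / C _ C: inserts after position(s) 3, 7, 10: aedeveobeboperav
surface: aedeveobeboperav

cell POLE=ki, SUR=un, VEL=ma, KEL=ta:
underlying: ro-etvo-zar-bop-er
1. d -> t, z -> s / _ #: no change
2. p -> b, s -> z, t -> d / _ Z: fires at position(s) 4: roedvozarboper
3. o -> e, u -> i / F C0 _: fires at position(s) 6: roedvezarboper
4. 0 -> e / C _ C: inserts after position(s) 4, 9: roedevezareboper
surface: roedevezareboper

cell POLE=du, SUR=ma, VEL=ma, KEL=ta:
underlying: ro-etvo-zar-u-az
1. d -> t, z -> s / _ #: fires at position(s) 12: roetvozaruas
2. p -> b, s -> z, t -> d / _ Z: fires at position(s) 4: roedvozaruas
3. o -> e, u -> i / F C0 _: fires at position(s) 6: roedvezaruas
4. 0 -> e / C _ C: inserts after position(s) 4: roedevezaruas
surface: roedevezaruas


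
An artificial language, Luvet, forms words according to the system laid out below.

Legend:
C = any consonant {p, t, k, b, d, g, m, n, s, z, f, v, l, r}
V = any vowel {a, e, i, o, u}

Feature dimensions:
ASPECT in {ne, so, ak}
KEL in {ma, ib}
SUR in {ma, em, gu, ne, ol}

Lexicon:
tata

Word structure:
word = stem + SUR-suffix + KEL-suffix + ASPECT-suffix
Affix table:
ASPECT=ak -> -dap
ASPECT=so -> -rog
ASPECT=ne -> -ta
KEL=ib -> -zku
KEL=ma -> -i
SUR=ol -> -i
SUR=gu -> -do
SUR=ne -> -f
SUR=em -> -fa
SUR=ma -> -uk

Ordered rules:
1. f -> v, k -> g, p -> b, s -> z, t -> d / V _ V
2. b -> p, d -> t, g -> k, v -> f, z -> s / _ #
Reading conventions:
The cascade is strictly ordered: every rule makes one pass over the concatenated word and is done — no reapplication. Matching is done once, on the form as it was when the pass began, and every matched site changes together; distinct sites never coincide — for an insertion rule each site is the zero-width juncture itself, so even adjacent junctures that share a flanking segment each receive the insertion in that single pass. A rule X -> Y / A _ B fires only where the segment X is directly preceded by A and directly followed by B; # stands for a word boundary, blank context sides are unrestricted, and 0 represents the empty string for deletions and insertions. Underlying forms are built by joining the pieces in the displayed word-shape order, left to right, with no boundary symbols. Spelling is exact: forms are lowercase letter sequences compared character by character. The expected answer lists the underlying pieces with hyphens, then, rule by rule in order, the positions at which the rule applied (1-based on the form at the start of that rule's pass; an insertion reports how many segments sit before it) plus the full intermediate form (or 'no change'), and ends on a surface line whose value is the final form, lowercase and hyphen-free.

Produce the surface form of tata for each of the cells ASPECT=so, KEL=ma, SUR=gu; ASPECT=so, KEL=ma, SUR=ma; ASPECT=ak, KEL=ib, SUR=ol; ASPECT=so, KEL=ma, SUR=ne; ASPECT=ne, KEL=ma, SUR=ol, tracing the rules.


cell ASPECT=so, KEL=ma, SUR=gu:
underlying: tata-do-i-rog
1. f -> v, k -> g, p -> b, s -> z, t -> d / V _ V: fires at position(s) 3: tadadoirog
2. b -> p, d -> t, g -> k, v -> f, z -> s / _ #: fires at position(s) 10: tadadoirok
surface: tadadoirok

cell ASPECT=so, KEL=ma, SUR=ma:
underlying: tata-uk-i-rog
1. f -> v, k -> g, p -> b, s -> z, t -> d / V _ V: fires at position(s) 3, 6: tadaugirog
2. b -> p, d -> t, g -> k, v -> f, z -> s / _ #: fires at position(s) 10: tadaugirok
surface: tadaugirok

cell ASPECT=ak, KEL=ib, SUR=ol:
underlying: tata-i-zku-dap
1. f -> v, k -> g, p -> b, s -> z, t -> d / V _ V: fires at position(s) 3: tadaizkudap
2. b -> p, d -> t, g -> k, v -> f, z -> s / _ #: no change
surface: tadaizkudap

cell ASPECT=so, KEL=ma, SUR=ne:
underlying: tata-f-i-rog
1. f -> v, k -> g, p -> b, s -> z, t -> d / V _ V: fires at position(s) 3, 5: tadavirog
2. b -> p, d -> t, g -> k, v -> f, z -> s / _ #: fires at position(s) 9: tadavirok
surface: tadavirok

cell ASPECT=ne, KEL=ma, SUR=ol:
underlying: tata-i-i-ta
1. f -> v, k -> g, p -> b, s -> z, t -> d / V _ V: fires at position(s) 3, 7: tadaiida
2. b -> p, d -> t, g -> k, v -> f, z -> s / _ #: no change
surface: tadaiida


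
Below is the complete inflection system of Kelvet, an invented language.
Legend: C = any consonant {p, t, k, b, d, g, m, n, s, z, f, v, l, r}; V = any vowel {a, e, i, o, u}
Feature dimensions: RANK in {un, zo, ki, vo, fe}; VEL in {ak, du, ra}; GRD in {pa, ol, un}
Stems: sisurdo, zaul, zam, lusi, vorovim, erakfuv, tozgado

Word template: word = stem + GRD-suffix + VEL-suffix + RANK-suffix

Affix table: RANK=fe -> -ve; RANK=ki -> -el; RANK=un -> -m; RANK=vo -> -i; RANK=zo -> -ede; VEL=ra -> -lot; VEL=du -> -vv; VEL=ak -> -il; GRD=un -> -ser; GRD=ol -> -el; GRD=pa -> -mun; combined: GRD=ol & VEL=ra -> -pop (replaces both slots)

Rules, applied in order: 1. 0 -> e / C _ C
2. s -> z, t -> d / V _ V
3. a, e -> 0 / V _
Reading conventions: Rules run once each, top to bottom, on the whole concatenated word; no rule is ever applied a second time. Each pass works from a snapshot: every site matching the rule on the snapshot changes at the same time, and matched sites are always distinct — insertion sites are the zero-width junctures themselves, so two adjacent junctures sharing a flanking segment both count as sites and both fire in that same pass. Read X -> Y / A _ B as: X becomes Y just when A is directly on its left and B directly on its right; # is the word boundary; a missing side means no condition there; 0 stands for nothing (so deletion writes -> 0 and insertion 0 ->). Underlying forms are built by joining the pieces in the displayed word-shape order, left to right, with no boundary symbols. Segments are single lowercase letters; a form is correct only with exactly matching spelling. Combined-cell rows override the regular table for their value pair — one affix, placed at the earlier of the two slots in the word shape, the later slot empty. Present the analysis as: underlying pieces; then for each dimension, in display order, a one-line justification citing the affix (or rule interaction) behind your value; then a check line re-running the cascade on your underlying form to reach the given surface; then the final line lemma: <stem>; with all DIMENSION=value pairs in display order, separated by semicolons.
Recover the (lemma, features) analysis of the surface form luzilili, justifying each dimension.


underlying: lusi-el-il-i
RANK=vo - signalled by the affix -i
VEL=ak - signalled by the affix -il
GRD=ol - signalled by the affix -el
check: lusielili -> lusielili -> luzielili -> luzilili
lemma: lusi; RANK=vo; VEL=ak; GRD=ol


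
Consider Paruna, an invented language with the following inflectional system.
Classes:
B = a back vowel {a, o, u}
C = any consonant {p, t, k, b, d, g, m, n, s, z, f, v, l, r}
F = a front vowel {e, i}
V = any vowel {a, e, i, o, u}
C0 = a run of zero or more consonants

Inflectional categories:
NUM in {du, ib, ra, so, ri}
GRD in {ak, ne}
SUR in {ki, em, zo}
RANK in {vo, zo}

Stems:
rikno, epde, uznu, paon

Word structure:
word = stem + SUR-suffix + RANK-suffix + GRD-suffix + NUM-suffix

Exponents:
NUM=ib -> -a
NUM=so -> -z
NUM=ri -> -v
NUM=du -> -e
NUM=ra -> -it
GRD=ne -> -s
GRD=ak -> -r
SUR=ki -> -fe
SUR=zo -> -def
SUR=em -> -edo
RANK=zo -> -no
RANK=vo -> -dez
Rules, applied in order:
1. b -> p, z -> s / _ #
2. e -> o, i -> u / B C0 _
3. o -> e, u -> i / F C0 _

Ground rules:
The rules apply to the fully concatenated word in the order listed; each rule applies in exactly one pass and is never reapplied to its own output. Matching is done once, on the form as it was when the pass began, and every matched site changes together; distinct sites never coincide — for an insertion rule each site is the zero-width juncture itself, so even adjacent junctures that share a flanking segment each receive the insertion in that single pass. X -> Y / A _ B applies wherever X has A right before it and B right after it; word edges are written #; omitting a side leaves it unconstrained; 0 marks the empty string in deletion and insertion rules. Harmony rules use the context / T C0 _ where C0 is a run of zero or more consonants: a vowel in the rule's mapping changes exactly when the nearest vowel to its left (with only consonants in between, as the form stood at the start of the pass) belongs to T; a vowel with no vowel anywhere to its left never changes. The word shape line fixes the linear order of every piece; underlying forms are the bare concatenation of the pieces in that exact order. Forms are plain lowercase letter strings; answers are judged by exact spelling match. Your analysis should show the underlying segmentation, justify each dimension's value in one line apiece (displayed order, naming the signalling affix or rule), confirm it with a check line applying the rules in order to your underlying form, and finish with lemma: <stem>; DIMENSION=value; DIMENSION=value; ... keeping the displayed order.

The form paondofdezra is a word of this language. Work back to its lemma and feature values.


underlying: paon-def-dez-r-a
NUM=ib - signalled by the affix -a
GRD=ak - signalled by the affix -r
SUR=zo - signalled by the affix -def
RANK=vo - signalled by the affix -dez
check: paondefdezra -> paondefdezra -> paondofdezra -> paondofdezra
lemma: paon; NUM=ib; GRD=ak; SUR=zo; RANK=vo


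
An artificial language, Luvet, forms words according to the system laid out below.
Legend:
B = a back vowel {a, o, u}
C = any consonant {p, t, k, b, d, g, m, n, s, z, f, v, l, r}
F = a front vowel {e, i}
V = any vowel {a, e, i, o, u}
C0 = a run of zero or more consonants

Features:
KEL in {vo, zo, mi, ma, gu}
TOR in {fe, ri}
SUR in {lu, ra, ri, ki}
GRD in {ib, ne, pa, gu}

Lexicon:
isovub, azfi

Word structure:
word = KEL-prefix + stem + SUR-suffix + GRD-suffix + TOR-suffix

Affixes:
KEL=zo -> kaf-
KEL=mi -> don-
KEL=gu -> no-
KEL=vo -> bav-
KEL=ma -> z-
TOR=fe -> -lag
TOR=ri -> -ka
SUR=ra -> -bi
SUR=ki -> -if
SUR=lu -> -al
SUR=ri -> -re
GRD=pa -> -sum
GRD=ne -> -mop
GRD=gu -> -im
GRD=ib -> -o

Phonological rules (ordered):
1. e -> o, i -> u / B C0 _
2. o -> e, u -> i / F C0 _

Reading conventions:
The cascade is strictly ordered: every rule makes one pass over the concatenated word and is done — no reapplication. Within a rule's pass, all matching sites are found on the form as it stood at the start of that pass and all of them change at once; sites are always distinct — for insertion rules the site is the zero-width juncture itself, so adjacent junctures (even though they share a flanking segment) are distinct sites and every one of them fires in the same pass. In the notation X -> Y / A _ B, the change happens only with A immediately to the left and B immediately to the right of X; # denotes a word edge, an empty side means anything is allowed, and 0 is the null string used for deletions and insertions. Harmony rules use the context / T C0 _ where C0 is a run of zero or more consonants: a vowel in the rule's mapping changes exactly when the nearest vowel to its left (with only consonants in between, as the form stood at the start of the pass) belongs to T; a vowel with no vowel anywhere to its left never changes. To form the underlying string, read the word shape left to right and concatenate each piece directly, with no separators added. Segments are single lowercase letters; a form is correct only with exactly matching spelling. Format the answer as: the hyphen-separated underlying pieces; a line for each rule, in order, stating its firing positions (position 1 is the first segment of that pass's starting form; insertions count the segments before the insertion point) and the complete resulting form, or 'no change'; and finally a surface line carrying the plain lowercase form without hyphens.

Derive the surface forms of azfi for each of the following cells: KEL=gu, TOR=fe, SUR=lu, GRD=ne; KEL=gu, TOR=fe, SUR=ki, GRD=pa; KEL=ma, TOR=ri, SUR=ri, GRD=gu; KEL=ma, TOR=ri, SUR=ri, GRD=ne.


cell KEL=gu, TOR=fe, SUR=lu, GRD=ne:
underlying: no-azfi-al-mop-lag
1. e -> o, i -> u / B C0 _: fires at position(s) 6: noazfualmoplag
2. o -> e, u -> i / F C0 _: no change
surface: noazfualmoplag

cell KEL=gu, TOR=fe, SUR=ki, GRD=pa:
underlying: no-azfi-if-sum-lag
1. e -> o, i -> u / B C0 _: fires at position(s) 6: noazfuifsumlag
2. o -> e, u -> i / F C0 _: fires at position(s) 10: noazfuifsimlag
surface: noazfuifsimlag

cell KEL=ma, TOR=ri, SUR=ri, GRD=gu:
underlying: z-azfi-re-im-ka
1. e -> o, i -> u / B C0 _: fires at position(s) 5: zazfureimka
2. o -> e, u -> i / F C0 _: no change
surface: zazfureimka

cell KEL=ma, TOR=ri, SUR=ri, GRD=ne:
underlying: z-azfi-re-mop-ka
1. e -> o, i -> u / B C0 _: fires at position(s) 5: zazfuremopka
2. o -> e, u -> i / F C0 _: fires at position(s) 9: zazfuremepka
surface: zazfuremepka


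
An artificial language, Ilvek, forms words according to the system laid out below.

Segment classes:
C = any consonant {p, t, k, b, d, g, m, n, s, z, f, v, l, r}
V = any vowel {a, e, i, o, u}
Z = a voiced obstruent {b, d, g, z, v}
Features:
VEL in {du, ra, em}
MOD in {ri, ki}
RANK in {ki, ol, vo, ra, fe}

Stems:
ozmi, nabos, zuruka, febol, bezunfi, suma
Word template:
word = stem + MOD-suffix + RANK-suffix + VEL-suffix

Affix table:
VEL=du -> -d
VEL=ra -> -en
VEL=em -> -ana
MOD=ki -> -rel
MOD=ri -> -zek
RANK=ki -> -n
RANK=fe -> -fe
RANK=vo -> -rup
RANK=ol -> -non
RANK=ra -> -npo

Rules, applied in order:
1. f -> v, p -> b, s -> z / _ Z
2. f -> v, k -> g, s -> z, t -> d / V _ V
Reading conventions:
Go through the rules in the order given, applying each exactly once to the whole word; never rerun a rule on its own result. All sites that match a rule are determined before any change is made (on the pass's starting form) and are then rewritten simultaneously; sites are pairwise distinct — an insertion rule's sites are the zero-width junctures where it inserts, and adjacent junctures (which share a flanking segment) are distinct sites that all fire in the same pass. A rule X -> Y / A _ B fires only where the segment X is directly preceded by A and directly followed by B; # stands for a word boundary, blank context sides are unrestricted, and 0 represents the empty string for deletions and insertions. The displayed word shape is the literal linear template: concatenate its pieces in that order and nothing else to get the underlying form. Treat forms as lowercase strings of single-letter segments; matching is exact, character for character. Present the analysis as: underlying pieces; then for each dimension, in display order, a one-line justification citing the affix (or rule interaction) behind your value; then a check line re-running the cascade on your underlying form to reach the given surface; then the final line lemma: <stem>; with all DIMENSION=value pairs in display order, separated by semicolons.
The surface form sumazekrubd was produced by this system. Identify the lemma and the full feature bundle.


underlying: suma-zek-rup-d
VEL=du - signalled by the affix -d
MOD=ri - signalled by the affix -zek
RANK=vo - signalled by the affix -rup
check: sumazekrupd -> sumazekrubd -> sumazekrubd
lemma: suma; VEL=du; MOD=ri; RANK=vo
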